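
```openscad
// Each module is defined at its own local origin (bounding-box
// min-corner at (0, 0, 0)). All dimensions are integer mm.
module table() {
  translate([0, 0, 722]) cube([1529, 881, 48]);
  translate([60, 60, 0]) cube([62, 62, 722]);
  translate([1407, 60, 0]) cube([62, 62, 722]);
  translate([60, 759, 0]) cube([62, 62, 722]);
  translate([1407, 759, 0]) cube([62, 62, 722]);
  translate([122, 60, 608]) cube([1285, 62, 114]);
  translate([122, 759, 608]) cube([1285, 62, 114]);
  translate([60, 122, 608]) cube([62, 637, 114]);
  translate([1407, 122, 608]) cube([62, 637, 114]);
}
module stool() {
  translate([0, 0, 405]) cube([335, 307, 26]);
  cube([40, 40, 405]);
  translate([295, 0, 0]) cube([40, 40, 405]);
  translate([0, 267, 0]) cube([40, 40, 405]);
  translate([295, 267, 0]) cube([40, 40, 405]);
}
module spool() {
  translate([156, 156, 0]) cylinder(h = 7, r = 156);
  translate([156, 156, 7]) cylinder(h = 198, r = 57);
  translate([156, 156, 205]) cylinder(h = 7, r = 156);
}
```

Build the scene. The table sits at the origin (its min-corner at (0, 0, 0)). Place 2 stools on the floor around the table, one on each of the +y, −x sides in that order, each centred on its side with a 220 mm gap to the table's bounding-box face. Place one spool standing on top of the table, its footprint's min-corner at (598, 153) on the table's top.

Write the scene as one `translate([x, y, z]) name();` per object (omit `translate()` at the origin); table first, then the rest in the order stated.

table();
translate([597, 1101, 0]) stool();
translate([-555, 287, 0]) stool();
translate([598, 153, 770]) spool();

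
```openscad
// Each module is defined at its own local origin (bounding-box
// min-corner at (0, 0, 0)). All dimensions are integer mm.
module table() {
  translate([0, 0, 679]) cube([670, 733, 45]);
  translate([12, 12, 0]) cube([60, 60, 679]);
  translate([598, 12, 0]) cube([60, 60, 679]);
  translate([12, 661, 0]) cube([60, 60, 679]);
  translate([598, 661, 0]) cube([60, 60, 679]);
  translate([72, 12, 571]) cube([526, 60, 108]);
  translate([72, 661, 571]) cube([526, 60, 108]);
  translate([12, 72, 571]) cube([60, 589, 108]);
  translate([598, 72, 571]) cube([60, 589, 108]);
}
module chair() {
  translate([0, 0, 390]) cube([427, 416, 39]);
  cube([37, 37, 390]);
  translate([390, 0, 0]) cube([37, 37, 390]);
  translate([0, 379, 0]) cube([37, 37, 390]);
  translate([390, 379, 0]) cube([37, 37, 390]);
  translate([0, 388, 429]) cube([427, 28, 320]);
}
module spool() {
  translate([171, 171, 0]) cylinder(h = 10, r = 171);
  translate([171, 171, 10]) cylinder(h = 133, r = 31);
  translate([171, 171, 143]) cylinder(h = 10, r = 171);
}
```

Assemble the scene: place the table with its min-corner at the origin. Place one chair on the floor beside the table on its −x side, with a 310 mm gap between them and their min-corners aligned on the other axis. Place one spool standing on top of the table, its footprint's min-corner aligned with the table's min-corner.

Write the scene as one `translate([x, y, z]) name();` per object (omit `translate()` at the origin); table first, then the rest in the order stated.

table();
translate([-737, 0, 0]) chair();
translate([0, 0, 724]) spool();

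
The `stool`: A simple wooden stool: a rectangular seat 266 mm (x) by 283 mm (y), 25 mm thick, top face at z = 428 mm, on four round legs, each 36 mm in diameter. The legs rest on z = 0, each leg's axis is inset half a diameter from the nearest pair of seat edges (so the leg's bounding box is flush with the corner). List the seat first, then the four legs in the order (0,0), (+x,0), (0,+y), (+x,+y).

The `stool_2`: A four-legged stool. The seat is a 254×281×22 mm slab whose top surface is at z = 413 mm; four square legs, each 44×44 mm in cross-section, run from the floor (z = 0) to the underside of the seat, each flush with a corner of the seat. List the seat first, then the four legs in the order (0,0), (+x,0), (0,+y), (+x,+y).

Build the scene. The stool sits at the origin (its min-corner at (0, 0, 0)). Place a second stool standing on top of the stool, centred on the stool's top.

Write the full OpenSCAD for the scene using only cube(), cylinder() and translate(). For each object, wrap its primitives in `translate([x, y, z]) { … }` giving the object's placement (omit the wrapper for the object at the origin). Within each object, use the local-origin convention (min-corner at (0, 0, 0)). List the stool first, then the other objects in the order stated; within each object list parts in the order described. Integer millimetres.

translate([0, 0, 403]) cube([266, 283, 25]);
translate([18, 18, 0]) cylinder(h = 403, r = 18);
translate([248, 18, 0]) cylinder(h = 403, r = 18);
translate([18, 265, 0]) cylinder(h = 403, r = 18);
translate([248, 265, 0]) cylinder(h = 403, r = 18);
translate([6, 1, 428]) {
  translate([0, 0, 391]) cube([254, 281, 22]);
  cube([44, 44, 391]);
  translate([210, 0, 0]) cube([44, 44, 391]);
  translate([0, 237, 0]) cube([44, 44, 391]);
  translate([210, 237, 0]) cube([44, 44, 391]);
}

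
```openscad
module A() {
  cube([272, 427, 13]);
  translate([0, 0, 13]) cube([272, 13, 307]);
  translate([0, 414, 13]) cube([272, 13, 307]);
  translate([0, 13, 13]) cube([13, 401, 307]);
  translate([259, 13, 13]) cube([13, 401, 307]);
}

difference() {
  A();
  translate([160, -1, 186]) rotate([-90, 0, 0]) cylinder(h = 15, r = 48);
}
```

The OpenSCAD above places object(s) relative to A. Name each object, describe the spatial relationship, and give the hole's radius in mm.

A is an open box. The open box has a circular hole through its front wall. The hole's radius is 48 mm.

The subtracted cylinder has r = 48 mm.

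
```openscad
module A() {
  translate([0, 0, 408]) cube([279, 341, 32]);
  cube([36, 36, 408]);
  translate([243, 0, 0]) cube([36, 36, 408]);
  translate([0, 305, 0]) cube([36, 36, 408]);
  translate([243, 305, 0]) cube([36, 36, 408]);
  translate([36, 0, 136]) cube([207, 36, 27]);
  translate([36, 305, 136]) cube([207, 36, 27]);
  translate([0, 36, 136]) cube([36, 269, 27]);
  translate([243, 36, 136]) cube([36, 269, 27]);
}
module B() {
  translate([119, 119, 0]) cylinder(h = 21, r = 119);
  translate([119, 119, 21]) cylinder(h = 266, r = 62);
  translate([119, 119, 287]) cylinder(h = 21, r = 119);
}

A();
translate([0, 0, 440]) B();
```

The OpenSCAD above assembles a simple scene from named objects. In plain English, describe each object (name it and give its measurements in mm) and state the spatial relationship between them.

A is a four-legged stool. The seat is 279×341 mm, 32 mm thick, top at z = 440 mm. It stands on four square legs, each 36×36 mm in cross-section, from z = 0 to the seat underside, each flush with a corner of the seat. Four stretchers, 36 mm wide and 27 mm tall, connect adjacent legs with their undersides at z = 136 mm, each running between the inner faces of the legs it joins and aligned with the legs' outer faces on the other axis.

B is a spool: two coaxial disc flanges of radius 119 mm and thickness 21 mm, joined by a core cylinder of radius 62 mm and height 266 mm. The lower flange rests on z = 0 and the three cylinders share a vertical axis.

The spool is on top of the stool.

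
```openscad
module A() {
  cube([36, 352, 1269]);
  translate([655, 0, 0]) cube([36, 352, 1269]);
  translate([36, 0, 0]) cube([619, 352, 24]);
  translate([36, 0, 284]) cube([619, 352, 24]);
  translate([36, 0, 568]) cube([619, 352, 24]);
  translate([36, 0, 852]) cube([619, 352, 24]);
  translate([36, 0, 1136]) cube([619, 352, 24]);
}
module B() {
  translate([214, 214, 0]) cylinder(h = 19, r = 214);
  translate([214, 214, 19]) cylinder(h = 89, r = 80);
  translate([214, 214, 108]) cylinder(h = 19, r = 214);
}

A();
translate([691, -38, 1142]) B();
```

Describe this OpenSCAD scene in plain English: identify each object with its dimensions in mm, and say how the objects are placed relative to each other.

A is a bookshelf 691 mm wide overall, 352 mm deep and 1269 mm tall. The two sides are 36 mm thick vertical panels. 5 horizontal shelves of 24 mm thickness span between the inner faces of the sides; the lowest shelf sits on the floor and shelves are stacked with a clear vertical gap of 260 mm between each pair.

B is a spool: two coaxial disc flanges of radius 214 mm and thickness 19 mm, joined by a core cylinder of radius 80 mm and height 89 mm. The lower flange rests on z = 0 and the three cylinders share a vertical axis.

The spool is beside the bookshelf with their tops flush at z = 1269.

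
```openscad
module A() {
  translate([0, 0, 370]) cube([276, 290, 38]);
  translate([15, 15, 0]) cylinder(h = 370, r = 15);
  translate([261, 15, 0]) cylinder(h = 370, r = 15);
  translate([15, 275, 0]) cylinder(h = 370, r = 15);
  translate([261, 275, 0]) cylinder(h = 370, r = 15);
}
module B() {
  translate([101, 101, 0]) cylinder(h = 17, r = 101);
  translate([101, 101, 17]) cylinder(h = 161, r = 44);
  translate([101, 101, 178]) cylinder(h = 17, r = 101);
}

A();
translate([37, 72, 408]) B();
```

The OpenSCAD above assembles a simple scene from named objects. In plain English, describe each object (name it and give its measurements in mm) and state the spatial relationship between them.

A is a four-legged stool. The seat is a 276×290×38 mm slab whose top surface is at z = 408 mm; four round legs, each 30 mm in diameter, run from the floor (z = 0) to the underside of the seat, each leg's axis is inset half a diameter from the nearest pair of seat edges (so the leg's bounding box is flush with the corner).

B is a spool: two coaxial disc flanges of radius 101 mm and thickness 17 mm, joined by a core cylinder of radius 44 mm and height 161 mm. The lower flange rests on z = 0 and the three cylinders share a vertical axis.

The spool is on top of the stool.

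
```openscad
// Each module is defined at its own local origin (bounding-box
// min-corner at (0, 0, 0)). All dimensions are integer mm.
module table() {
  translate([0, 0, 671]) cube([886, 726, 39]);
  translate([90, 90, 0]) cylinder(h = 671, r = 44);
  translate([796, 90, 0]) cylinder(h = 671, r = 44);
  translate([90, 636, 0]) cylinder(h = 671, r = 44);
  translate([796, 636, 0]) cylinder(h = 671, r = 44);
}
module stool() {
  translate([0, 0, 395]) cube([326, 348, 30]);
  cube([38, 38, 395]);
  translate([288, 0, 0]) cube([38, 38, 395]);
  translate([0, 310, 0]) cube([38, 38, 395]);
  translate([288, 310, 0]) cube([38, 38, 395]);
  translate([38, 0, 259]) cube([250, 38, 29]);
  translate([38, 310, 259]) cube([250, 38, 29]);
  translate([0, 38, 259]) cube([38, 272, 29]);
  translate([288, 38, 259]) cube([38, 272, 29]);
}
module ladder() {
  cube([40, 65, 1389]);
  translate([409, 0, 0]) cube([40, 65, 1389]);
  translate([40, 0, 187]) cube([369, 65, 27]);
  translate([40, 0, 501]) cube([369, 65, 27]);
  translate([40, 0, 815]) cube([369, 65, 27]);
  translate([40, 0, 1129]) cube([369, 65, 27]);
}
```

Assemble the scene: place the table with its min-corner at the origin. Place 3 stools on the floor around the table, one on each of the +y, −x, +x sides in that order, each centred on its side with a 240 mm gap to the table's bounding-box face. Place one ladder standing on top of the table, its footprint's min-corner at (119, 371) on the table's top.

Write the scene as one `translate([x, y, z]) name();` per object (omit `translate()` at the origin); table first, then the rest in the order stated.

table();
translate([280, 966, 0]) stool();
translate([-566, 189, 0]) stool();
translate([1126, 189, 0]) stool();
translate([119, 371, 710]) ladder();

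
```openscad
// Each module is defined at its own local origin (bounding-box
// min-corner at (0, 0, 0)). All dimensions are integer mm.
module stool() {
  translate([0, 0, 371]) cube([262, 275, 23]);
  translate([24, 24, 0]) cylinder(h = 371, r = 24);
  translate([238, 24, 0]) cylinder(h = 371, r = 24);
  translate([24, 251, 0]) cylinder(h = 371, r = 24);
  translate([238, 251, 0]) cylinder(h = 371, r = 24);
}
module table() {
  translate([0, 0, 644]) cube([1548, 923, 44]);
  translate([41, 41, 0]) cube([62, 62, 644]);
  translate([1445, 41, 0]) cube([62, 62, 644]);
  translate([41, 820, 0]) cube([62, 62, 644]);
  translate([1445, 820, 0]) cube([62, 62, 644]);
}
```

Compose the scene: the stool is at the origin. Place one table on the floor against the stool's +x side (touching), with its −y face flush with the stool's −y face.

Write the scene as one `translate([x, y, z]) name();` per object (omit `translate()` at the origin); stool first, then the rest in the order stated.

stool();
translate([262, 0, 0]) table();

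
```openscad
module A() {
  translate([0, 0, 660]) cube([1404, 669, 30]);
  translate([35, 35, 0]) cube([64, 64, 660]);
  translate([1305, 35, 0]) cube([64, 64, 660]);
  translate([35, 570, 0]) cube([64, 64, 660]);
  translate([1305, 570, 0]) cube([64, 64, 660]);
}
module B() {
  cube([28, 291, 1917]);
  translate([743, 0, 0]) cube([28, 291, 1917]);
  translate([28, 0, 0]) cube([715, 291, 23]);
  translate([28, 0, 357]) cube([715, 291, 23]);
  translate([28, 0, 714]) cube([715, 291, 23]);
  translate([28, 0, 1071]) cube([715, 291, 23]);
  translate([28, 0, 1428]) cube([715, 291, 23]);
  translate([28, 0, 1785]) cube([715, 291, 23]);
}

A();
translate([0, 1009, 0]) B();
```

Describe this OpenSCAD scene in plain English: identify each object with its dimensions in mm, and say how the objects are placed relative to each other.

A is a table with a 1404×669 mm rectangular top, 30 mm thick, top surface at z = 690 mm, supported by four 64×64 mm square legs, each inset 35 mm from the nearest pair of top edges, running from the floor.

B is an open bookshelf. Two side panels, each 28 mm thick, 291 mm deep and 1917 mm tall, stand 771 mm apart (outside-to-outside). Between them sit 6 shelves, each 23 mm thick and 291 mm deep, spanning the full gap between the sides. The bottom shelf rests on the floor (its underside at z = 0) and the clear gap between one shelf's top and the next shelf's underside is 334 mm.

The bookshelf is on the floor beside the table on its +y side.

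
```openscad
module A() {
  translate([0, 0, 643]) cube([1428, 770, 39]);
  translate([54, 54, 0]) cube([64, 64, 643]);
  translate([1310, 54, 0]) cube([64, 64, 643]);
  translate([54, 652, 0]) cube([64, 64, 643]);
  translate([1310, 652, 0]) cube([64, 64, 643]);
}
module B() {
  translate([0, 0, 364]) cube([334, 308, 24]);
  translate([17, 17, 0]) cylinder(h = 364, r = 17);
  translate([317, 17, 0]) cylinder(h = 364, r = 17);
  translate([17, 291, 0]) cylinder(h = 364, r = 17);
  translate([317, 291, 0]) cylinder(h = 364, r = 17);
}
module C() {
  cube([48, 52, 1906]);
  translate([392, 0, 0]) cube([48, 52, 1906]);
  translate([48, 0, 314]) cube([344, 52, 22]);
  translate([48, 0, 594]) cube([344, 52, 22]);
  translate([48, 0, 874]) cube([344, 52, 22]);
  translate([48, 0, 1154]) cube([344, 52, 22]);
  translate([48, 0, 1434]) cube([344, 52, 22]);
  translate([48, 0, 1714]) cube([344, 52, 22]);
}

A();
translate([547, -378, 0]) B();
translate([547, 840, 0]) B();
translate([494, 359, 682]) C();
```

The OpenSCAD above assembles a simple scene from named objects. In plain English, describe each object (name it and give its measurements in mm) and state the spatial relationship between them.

A is a rectangular dining table. The top is 1428×770×39 mm with its upper surface at z = 682 mm. It stands on four 64×64 mm square legs, each inset 54 mm from the nearest pair of top edges, running from the floor to the underside of the top.

B is a simple wooden stool: a rectangular seat 334 mm (x) by 308 mm (y), 24 mm thick, top face at z = 388 mm, on four round legs, each 34 mm in diameter. The legs rest on z = 0, each leg's axis is inset half a diameter from the nearest pair of seat edges (so the leg's bounding box is flush with the corner).

C is a wooden ladder with two side rails of 48×52 mm section and 1906 mm height, set 440 mm apart overall. Between them run 6 rectangular rungs (52 mm deep, 22 mm thick), front faces flush with the rails' −y face. The bottom of the first rung is 314 mm above the floor and each subsequent rung is 280 mm higher than the one below.

Two stools sit around the table at the −y, +y sides. The ladder is on top of the table, centred.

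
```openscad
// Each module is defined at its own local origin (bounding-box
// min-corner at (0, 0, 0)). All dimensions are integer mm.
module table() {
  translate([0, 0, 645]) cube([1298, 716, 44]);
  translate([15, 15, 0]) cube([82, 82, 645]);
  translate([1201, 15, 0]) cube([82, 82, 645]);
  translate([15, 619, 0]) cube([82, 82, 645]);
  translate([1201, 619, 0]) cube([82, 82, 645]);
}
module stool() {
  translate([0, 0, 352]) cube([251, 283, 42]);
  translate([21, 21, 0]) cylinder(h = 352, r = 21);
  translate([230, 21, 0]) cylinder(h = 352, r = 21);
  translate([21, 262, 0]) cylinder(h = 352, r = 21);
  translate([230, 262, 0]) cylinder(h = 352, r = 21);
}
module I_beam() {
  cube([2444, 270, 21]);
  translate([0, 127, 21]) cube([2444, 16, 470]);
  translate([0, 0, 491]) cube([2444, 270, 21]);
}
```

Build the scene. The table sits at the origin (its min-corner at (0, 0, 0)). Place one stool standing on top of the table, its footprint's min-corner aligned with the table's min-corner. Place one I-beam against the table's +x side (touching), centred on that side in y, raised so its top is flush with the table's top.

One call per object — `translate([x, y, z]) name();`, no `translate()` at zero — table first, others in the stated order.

table();
translate([0, 0, 689]) stool();
translate([1298, 223, 177]) I_beam();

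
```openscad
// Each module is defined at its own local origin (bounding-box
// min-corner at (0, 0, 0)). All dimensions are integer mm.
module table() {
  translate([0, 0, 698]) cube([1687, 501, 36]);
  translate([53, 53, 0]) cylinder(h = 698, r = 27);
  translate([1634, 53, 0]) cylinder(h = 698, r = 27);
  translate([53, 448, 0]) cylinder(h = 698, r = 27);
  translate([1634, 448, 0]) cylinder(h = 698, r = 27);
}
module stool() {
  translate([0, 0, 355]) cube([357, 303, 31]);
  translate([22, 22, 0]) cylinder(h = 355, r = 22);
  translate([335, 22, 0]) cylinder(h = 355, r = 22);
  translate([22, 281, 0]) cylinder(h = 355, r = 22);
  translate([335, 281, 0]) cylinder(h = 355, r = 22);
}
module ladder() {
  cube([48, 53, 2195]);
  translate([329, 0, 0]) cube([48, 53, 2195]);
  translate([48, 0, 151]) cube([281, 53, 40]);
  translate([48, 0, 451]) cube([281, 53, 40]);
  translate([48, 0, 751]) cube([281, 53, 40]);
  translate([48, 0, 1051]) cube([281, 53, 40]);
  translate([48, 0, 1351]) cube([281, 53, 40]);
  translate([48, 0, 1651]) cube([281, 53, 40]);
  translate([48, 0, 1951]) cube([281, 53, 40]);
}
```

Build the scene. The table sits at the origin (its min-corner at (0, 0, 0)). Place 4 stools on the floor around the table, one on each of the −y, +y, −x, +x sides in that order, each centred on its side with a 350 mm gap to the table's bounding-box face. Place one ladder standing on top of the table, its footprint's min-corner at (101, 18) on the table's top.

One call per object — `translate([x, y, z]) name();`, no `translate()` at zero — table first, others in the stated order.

table();
translate([665, -653, 0]) stool();
translate([665, 851, 0]) stool();
translate([-707, 99, 0]) stool();
translate([2037, 99, 0]) stool();
translate([101, 18, 734]) ladder();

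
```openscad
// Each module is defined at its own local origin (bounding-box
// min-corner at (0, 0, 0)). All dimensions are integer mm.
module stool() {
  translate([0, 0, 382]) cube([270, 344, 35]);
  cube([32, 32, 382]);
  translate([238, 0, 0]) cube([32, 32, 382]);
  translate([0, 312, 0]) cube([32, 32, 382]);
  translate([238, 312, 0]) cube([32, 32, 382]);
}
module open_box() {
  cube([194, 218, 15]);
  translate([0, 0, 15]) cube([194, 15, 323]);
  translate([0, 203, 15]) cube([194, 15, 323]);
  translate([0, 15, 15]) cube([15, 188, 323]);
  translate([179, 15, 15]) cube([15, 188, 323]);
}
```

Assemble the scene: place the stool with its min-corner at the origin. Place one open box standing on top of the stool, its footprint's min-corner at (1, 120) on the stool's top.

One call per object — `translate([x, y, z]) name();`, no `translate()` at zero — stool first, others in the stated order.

stool();
translate([1, 120, 417]) open_box();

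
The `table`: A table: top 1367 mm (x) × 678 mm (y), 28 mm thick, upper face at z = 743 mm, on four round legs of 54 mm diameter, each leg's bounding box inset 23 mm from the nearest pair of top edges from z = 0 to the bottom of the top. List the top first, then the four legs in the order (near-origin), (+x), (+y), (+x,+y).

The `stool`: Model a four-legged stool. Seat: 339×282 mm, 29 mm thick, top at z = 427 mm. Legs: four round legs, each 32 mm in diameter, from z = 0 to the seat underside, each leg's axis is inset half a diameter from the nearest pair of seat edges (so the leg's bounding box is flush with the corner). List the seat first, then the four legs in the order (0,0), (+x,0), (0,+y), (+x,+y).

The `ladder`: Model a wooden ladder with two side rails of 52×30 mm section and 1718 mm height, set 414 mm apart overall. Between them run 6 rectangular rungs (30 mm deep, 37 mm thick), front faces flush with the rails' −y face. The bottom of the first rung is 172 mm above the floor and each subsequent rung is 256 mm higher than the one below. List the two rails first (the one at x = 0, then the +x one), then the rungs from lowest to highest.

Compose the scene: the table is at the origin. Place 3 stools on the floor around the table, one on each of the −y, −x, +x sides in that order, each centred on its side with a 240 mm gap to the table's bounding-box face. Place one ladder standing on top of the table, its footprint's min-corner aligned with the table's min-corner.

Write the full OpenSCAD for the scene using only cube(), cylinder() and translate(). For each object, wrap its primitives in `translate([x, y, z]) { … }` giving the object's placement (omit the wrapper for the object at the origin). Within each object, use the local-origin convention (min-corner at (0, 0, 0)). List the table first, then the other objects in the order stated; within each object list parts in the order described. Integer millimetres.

translate([0, 0, 715]) cube([1367, 678, 28]);
translate([50, 50, 0]) cylinder(h = 715, r = 27);
translate([1317, 50, 0]) cylinder(h = 715, r = 27);
translate([50, 628, 0]) cylinder(h = 715, r = 27);
translate([1317, 628, 0]) cylinder(h = 715, r = 27);
translate([514, -522, 0]) {
  translate([0, 0, 398]) cube([339, 282, 29]);
  translate([16, 16, 0]) cylinder(h = 398, r = 16);
  translate([323, 16, 0]) cylinder(h = 398, r = 16);
  translate([16, 266, 0]) cylinder(h = 398, r = 16);
  translate([323, 266, 0]) cylinder(h = 398, r = 16);
}
translate([-579, 198, 0]) {
  translate([0, 0, 398]) cube([339, 282, 29]);
  translate([16, 16, 0]) cylinder(h = 398, r = 16);
  translate([323, 16, 0]) cylinder(h = 398, r = 16);
  translate([16, 266, 0]) cylinder(h = 398, r = 16);
  translate([323, 266, 0]) cylinder(h = 398, r = 16);
}
translate([1607, 198, 0]) {
  translate([0, 0, 398]) cube([339, 282, 29]);
  translate([16, 16, 0]) cylinder(h = 398, r = 16);
  translate([323, 16, 0]) cylinder(h = 398, r = 16);
  translate([16, 266, 0]) cylinder(h = 398, r = 16);
  translate([323, 266, 0]) cylinder(h = 398, r = 16);
}
translate([0, 0, 743]) {
  cube([52, 30, 1718]);
  translate([362, 0, 0]) cube([52, 30, 1718]);
  translate([52, 0, 172]) cube([310, 30, 37]);
  translate([52, 0, 428]) cube([310, 30, 37]);
  translate([52, 0, 684]) cube([310, 30, 37]);
  translate([52, 0, 940]) cube([310, 30, 37]);
  translate([52, 0, 1196]) cube([310, 30, 37]);
  translate([52, 0, 1452]) cube([310, 30, 37]);
}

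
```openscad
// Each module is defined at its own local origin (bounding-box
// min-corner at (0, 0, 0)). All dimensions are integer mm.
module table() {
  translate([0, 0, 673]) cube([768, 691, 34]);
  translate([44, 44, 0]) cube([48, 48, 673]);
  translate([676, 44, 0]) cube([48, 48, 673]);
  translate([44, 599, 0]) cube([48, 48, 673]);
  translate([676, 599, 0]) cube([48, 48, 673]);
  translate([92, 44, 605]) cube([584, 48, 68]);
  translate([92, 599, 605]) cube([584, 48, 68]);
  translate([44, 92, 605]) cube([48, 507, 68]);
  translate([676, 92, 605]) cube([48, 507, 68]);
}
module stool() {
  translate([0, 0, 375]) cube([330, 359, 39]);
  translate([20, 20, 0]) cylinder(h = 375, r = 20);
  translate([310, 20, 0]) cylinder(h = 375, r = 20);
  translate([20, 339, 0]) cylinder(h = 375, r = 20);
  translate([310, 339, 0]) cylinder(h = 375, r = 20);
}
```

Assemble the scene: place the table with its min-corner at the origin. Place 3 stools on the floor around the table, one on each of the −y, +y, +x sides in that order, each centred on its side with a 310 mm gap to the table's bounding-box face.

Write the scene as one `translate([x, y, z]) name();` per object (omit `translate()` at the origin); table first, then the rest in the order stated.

table();
translate([219, -669, 0]) stool();
translate([219, 1001, 0]) stool();
translate([1078, 166, 0]) stool();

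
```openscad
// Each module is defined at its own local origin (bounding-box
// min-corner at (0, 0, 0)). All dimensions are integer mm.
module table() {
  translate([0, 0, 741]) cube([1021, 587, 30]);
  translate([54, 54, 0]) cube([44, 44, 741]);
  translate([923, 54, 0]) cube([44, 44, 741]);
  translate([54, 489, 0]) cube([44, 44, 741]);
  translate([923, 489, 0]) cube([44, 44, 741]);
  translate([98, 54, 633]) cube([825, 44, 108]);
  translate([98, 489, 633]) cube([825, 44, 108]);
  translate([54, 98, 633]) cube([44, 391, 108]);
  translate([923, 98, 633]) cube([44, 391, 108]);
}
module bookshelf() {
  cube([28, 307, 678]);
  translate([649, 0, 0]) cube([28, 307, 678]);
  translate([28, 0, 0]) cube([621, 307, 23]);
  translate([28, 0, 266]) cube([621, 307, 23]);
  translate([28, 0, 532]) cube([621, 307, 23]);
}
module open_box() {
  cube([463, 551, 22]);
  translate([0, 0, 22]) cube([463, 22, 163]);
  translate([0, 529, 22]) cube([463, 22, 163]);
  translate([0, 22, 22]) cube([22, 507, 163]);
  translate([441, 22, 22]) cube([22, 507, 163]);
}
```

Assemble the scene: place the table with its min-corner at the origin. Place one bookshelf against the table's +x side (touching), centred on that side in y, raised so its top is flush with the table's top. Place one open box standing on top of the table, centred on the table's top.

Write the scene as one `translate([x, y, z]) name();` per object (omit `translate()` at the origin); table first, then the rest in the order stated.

table();
translate([1021, 140, 93]) bookshelf();
translate([279, 18, 771]) open_box();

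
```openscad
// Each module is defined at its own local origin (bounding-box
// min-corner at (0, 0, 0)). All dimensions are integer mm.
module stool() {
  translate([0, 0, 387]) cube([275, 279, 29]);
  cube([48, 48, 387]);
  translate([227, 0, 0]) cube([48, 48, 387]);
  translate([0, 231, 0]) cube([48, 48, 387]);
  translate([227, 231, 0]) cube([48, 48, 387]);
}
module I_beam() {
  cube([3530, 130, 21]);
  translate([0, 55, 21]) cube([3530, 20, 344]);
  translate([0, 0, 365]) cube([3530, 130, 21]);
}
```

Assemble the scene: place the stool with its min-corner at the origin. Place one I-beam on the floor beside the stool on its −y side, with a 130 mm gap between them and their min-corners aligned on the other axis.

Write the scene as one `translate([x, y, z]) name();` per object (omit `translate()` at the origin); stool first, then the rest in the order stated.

stool();
translate([0, -260, 0]) I_beam();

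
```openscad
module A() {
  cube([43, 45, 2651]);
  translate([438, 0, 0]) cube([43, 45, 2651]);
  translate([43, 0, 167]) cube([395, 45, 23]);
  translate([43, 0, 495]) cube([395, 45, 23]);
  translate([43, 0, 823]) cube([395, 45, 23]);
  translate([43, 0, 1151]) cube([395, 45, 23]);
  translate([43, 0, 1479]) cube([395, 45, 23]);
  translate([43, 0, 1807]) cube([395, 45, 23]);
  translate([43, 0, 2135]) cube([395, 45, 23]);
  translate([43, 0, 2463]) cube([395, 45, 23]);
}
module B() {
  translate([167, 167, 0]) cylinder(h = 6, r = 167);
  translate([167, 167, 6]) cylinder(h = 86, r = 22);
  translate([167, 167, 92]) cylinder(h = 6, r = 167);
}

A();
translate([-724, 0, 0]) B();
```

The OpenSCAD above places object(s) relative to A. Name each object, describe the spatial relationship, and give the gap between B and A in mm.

The spool's nearest face is 390 mm from the ladder's −x face.

A is a ladder. B is a spool. The spool is on the floor beside the ladder on its −x side. The gap between the spool and the ladder is 390 mm.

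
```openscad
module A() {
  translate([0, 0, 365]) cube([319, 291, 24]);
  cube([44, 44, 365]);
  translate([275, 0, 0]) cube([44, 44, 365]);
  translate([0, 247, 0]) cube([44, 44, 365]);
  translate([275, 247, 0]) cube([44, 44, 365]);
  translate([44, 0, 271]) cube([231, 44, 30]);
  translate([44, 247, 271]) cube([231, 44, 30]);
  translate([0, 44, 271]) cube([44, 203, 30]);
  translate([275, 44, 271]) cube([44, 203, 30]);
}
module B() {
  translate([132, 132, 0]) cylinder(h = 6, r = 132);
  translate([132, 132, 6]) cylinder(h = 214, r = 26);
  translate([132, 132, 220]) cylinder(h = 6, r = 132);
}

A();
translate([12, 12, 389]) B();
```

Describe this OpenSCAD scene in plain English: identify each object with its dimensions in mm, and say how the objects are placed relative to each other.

A is a four-legged stool. The seat is a 319×291×24 mm slab whose top surface is at z = 389 mm; four square legs, each 44×44 mm in cross-section, run from the floor (z = 0) to the underside of the seat, each flush with a corner of the seat. Four stretchers, 44 mm wide and 30 mm tall, connect adjacent legs with their undersides at z = 271 mm, each running between the inner faces of the legs it joins and aligned with the legs' outer faces on the other axis.

B is a spool: two coaxial disc flanges of radius 132 mm and thickness 6 mm, joined by a core cylinder of radius 26 mm and height 214 mm. The lower flange rests on z = 0 and the three cylinders share a vertical axis.

The spool is on top of the stool.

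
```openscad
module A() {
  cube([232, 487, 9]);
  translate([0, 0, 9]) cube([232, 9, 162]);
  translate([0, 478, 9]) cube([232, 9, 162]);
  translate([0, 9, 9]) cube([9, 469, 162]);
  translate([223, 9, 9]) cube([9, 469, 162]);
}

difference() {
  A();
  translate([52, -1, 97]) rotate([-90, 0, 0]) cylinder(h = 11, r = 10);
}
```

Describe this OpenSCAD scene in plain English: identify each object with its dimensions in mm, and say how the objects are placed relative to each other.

A is an open-topped rectangular box: outside dimensions 232×487×171 mm, with a uniform wall and base thickness of 9 mm. The base is a full 232×487 slab on the floor; four walls sit on top of the base. The front and back walls (the −y and +y sides) span the full width; the two side walls fit between them.

The open box has a circular hole of radius 10 mm through its front wall, centred at (x = 52, z = 97).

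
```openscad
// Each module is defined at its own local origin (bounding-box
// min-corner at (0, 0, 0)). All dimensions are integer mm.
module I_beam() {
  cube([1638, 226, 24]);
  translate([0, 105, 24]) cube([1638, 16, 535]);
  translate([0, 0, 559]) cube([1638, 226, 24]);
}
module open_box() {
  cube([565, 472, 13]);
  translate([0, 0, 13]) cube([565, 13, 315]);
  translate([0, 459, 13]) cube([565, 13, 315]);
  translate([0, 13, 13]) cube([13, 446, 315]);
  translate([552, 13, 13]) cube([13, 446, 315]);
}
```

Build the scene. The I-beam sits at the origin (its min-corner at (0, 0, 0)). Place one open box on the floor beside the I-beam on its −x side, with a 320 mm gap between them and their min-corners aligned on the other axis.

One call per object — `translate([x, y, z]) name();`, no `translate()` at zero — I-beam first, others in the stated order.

I_beam();
translate([-885, 0, 0]) open_box();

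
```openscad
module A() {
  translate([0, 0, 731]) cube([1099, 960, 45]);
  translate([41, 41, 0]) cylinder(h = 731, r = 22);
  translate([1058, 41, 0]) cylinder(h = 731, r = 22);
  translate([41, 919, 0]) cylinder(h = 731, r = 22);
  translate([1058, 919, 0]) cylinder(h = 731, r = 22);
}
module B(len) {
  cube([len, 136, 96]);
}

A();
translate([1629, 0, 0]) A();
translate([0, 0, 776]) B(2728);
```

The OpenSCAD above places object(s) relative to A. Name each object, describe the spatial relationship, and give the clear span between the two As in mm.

A is a table. B is a beam. A beam spans the tops of two tables. The clear span between the two tables is 530 mm.

Second table starts at x = 1629; first ends at x = 1099; clear span = 1629 − 1099 = 530 mm.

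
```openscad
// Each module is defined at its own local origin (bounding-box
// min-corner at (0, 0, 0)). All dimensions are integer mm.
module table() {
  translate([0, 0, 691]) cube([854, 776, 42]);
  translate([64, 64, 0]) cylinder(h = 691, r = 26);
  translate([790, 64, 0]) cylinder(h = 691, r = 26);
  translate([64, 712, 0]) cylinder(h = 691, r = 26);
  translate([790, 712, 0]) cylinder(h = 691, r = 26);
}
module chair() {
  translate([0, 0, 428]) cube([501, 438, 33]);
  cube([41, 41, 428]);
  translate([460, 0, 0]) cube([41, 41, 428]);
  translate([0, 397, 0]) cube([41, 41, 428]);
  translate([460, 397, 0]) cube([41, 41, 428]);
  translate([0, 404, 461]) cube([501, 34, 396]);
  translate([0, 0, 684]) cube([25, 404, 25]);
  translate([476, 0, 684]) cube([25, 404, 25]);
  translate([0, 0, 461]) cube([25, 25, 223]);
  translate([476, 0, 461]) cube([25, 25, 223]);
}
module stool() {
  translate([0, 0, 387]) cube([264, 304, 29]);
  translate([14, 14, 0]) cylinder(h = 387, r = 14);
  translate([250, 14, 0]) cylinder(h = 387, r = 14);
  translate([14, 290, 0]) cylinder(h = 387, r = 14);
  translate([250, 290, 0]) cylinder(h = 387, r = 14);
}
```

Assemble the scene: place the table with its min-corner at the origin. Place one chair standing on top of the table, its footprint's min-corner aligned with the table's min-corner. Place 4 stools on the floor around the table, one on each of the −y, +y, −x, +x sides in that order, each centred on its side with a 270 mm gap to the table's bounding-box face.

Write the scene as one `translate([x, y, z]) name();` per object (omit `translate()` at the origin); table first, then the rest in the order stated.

table();
translate([0, 0, 733]) chair();
translate([295, -574, 0]) stool();
translate([295, 1046, 0]) stool();
translate([-534, 236, 0]) stool();
translate([1124, 236, 0]) stool();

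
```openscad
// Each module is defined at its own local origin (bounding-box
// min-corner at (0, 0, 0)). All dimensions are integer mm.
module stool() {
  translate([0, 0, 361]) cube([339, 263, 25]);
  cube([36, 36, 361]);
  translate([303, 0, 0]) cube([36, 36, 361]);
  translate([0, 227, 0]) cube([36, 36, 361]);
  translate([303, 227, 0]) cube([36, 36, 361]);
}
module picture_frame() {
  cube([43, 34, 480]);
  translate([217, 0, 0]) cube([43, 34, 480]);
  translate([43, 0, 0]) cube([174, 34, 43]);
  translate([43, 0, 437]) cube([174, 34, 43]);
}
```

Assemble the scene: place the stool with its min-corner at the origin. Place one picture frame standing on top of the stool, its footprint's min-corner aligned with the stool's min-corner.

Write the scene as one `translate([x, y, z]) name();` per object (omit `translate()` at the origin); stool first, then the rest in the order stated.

stool();
translate([0, 0, 386]) picture_frame();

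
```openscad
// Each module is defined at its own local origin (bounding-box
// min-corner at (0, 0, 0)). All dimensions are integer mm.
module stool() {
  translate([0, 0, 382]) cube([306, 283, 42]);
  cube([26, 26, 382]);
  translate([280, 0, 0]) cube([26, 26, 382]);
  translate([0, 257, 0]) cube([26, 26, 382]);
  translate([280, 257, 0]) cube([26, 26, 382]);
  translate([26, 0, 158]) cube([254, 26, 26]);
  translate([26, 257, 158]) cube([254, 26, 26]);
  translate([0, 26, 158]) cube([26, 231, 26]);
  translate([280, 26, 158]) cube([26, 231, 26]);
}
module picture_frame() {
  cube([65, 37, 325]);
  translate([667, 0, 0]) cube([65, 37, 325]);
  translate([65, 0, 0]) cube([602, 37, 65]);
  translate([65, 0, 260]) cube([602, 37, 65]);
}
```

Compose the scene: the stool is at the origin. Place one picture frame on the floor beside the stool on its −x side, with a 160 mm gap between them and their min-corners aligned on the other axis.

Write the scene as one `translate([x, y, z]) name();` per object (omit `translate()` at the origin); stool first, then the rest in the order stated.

stool();
translate([-892, 0, 0]) picture_frame();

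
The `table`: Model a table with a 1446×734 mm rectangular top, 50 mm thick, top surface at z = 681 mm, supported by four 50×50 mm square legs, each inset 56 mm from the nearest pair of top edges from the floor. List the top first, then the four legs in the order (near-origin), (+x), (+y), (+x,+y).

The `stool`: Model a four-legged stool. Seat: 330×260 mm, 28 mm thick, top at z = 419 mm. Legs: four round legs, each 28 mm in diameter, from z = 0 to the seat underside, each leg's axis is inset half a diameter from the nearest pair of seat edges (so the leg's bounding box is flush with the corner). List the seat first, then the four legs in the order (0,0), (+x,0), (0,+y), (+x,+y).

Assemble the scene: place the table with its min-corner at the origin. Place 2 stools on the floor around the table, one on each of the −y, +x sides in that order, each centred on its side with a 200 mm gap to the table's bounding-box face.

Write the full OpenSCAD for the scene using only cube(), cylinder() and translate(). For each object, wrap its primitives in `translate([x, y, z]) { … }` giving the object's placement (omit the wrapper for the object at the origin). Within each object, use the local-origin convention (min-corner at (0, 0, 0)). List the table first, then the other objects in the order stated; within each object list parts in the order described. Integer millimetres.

translate([0, 0, 631]) cube([1446, 734, 50]);
translate([56, 56, 0]) cube([50, 50, 631]);
translate([1340, 56, 0]) cube([50, 50, 631]);
translate([56, 628, 0]) cube([50, 50, 631]);
translate([1340, 628, 0]) cube([50, 50, 631]);
translate([558, -460, 0]) {
  translate([0, 0, 391]) cube([330, 260, 28]);
  translate([14, 14, 0]) cylinder(h = 391, r = 14);
  translate([316, 14, 0]) cylinder(h = 391, r = 14);
  translate([14, 246, 0]) cylinder(h = 391, r = 14);
  translate([316, 246, 0]) cylinder(h = 391, r = 14);
}
translate([1646, 237, 0]) {
  translate([0, 0, 391]) cube([330, 260, 28]);
  translate([14, 14, 0]) cylinder(h = 391, r = 14);
  translate([316, 14, 0]) cylinder(h = 391, r = 14);
  translate([14, 246, 0]) cylinder(h = 391, r = 14);
  translate([316, 246, 0]) cylinder(h = 391, r = 14);
}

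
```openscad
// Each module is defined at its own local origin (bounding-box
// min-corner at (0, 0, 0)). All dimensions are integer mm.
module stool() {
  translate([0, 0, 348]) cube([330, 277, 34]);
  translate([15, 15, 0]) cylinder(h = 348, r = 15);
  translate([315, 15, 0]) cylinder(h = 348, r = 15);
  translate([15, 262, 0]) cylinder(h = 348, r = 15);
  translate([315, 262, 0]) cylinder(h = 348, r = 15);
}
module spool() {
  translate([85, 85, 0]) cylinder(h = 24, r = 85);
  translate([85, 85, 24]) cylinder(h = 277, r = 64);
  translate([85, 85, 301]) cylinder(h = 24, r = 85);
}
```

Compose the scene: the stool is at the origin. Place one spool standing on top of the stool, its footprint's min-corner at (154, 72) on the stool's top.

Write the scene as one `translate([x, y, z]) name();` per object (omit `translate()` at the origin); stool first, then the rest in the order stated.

stool();
translate([154, 72, 382]) spool();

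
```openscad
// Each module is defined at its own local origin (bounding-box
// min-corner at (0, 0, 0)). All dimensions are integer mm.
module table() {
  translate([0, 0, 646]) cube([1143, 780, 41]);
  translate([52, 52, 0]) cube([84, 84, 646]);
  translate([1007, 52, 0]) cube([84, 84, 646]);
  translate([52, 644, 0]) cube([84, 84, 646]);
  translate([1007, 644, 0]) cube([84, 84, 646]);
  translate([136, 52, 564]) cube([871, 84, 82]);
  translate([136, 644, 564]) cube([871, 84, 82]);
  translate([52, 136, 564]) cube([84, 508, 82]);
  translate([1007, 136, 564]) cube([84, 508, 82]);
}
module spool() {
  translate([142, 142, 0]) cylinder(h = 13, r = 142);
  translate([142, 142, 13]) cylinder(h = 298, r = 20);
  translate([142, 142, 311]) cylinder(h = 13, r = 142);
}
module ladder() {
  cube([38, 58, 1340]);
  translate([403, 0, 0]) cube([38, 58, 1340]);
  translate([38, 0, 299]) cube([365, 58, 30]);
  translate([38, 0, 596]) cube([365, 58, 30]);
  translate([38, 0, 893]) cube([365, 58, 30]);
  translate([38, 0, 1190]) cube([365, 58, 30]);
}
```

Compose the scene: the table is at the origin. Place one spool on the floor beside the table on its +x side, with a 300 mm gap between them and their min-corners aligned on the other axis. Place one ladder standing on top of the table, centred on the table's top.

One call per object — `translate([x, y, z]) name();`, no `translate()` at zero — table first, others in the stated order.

table();
translate([1443, 0, 0]) spool();
translate([351, 361, 687]) ladder();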